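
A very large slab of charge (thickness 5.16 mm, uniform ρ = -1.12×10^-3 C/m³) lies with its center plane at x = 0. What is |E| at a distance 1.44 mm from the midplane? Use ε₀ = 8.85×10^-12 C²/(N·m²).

|E| ≈ 1.82×10^5 N/C

By symmetry E is perpendicular to the slab. A Gaussian pillbox from −1.44 mm to +1.44 mm (face area A) lies entirely within the slab.
Q_enc = ρ·(2x)·A and flux = 2EA, so 2EA = 2ρxA/ε₀ ⇒ E = |ρ|x/ε₀.
E = (1.12×10^-3)(0.00144)/(8.85×10^-12) = 1.82×10^5 N/C.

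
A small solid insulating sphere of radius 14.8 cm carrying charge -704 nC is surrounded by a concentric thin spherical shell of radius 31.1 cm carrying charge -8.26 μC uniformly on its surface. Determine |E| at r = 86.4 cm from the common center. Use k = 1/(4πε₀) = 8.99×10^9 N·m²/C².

1.08×10^5 N/C

Symmetry ⇒ E = E(r) r̂. Gaussian sphere of radius r = 86.4 cm (r > 31.1 cm, enclosing both).
Q_enc = (-704 nC) + (-8.26 μC) = -8.964×10^-6 C.
By Gauss's law, ∮E·dA = E·4πr² = Q_enc/ε₀.
E = k|Q_enc|/r² = (8.99×10^9)(8.964×10^-6)/(0.864)² = 1.08×10^5 N/C.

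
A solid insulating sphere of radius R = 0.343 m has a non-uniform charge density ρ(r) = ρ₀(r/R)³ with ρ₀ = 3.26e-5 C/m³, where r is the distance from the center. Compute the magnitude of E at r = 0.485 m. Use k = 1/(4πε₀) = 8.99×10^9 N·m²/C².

Take a concentric spherical Gaussian surface of radius r = 0.485 m (r > R, all charge enclosed).
Q_enc = 4π ∫₀^R ρ₀(r'/R)^3 r'² dr' = 4πρ₀R³/6 = 2.755e-6 C.
Gauss's law: E·4πr² = Q_enc/ε₀.
E = k|Q_enc|/r² = (8.99×10^9)(2.755e-6)/(0.485)² = 1.05×10^5 N/C.

E = 1.05e5 N/C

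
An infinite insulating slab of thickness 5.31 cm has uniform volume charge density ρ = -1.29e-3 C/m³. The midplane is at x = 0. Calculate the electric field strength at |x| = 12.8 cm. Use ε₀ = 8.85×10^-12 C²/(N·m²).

|E| ≈ 3.87×10^6 V/m

The point |x| = 12.8 cm lies outside the slab (half-thickness 0.02655 m). A symmetric pillbox spanning the full slab encloses Q_enc = ρ·d·A.
Flux = 2EA ⇒ E = |ρ|d/(2ε₀), independent of distance outside.
E = (1.29e-3)(0.0531)/(2·8.85×10^-12) = 3.87×10^6 N/C.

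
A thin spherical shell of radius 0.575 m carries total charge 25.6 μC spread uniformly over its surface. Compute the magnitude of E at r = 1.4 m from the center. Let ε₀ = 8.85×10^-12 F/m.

E ≈ 1.17×10^5 N/C

Take a concentric spherical Gaussian surface of radius r = 1.4 m (r > 0.575 m).
The entire shell is enclosed: Q_enc = 2.56e-5 C.
By Gauss's law, ∮E·dA = E·4πr² = Q_enc/ε₀.
E = |Q_enc|/(4πε₀r²) = (2.56e-5)/(4π·8.85×10^-12·(1.4)²) = 1.17×10^5 N/C.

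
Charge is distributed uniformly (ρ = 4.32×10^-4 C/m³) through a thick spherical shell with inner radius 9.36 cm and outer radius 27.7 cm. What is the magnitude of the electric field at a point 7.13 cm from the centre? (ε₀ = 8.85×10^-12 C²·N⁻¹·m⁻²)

By spherical symmetry E is radial; choose a Gaussian sphere of radius r = 7.13 cm (r < 9.36 cm, inside the empty cavity).
Q_enc = 0 (all charge lies at larger r); Gauss's law gives E = 0.

|E| = 0 V/m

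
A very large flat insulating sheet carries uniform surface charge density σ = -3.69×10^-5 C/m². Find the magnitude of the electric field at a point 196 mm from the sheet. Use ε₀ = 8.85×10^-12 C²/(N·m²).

By planar symmetry E is perpendicular to the sheet and uniform; use a Gaussian pillbox with flat faces of area A on each side of the sheet.
Flux Φ = 2EA and Q_enc = σA, so 2EA = σA/ε₀ ⇒ E = |σ|/(2ε₀), independent of distance.
E = |σ|/(2ε₀) = (3.69×10^-5)/(2·8.85×10^-12) = 2.08e6 N/C.

E = 2.08e6 N/C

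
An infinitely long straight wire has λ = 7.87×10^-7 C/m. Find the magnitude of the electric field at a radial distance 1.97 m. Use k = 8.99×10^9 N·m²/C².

By cylindrical symmetry E is radial; use a coaxial Gaussian cylinder of radius 1.97 m and length L.
Q_enc = λL, so λ_enc = 7.87×10^-7 C/m.
Applying ∮E·dA = Q_enc/ε₀ with the end caps contributing no flux:
E = 2k|λ_enc|/r = 2(8.99×10^9)(7.87e-7)/(1.97) = 7.18e3 N/C.

|E| = 7.18×10^3 V/m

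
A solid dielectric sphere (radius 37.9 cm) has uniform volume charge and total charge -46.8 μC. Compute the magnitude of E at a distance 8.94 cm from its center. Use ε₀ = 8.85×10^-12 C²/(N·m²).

Take a concentric spherical Gaussian surface of radius r = 8.94 cm (r < R).
Only the charge within r is enclosed: Q_enc = Q·(r/R)³ = (-46.8 μC)·(8.94 cm/37.9 cm)³ = -6.142×10^-7 C.
Applying ∮E·dA = Q_enc/ε₀ with Φ = E(4πr²):
E = |Q_enc|/(4πε₀r²) = (6.142e-7)/(4π·8.85×10^-12·(0.0894)²) = 6.91×10^5 N/C.

E = 6.91e5 N/C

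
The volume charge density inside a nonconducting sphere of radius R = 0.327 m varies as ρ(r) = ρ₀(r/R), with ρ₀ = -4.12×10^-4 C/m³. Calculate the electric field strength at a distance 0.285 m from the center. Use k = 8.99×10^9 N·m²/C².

2.89e6 V/m

Take a concentric spherical Gaussian surface of radius r = 0.285 m (r < R).
Integrate the density: Q_enc = 4π ∫₀^r ρ₀(r'/R)^1 r'² dr' = 4πρ₀ r^4/(4·R) = -2.611e-5 C.
By Gauss's law, ∮E·dA = E·4πr² = Q_enc/ε₀.
E = k|Q_enc|/r² = (8.99×10^9)(2.611×10^-5)/(0.285)² = 2.89×10^6 N/C.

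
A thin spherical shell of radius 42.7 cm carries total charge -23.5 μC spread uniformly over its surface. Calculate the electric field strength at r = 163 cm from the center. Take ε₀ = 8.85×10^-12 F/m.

E = 7.95e4 V/m

Use a concentric Gaussian sphere at r = 163 cm (r > 42.7 cm).
The entire shell is enclosed: Q_enc = -2.35×10^-5 C.
Gauss's law: E·4πr² = Q_enc/ε₀.
E = |Q_enc|/(4πε₀r²) = (2.35×10^-5)/(4π·8.85×10^-12·(1.63)²) = 7.95×10^4 N/C.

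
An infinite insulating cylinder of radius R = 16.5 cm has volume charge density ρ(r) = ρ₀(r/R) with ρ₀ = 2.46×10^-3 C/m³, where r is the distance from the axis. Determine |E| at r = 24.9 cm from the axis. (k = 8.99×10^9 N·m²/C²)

|E| = 1.01×10^7 N/C

Take a coaxial cylindrical Gaussian surface of radius r = 24.9 cm and length L (r > R, full charge per length enclosed).
λ_enc = 2π ∫₀^R ρ₀(r'/R)^1 r' dr' = 2πρ₀R²/3 = 1.403×10^-4 C/m.
Gauss's law: E·2πrL = λ_enc L/ε₀.
E = 2k|λ_enc|/r = 2(8.99×10^9)(1.403e-4)/(0.249) = 1.01e7 N/C.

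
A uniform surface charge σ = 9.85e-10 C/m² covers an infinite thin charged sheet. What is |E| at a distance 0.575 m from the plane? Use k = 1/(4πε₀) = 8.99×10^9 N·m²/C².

Choose a cylindrical pillbox piercing the sheet, end faces (area A) parallel to it.
Only the two end caps contribute flux: Φ = 2EA. With Q_enc = σA, Gauss's law gives E = |σ|/(2ε₀).
E = 2πk|σ| = 2π(8.99×10^9)(9.85×10^-10) = 55.6 N/C.

|E| = 55.6 V/m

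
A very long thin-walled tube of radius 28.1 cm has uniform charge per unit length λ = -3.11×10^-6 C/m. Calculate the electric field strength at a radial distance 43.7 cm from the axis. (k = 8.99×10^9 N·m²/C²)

|E| ≈ 1.28×10^5 V/m

By cylindrical symmetry E is radial; use a coaxial Gaussian cylinder of radius 43.7 cm and length L (r > 28.1 cm).
The full line charge is enclosed: λ_enc = -3.11e-6 C/m.
Gauss's law: E·2πrL = λ_enc L/ε₀.
E = 2k|λ_enc|/r = 2(8.99×10^9)(3.11×10^-6)/(0.437) = 1.28e5 N/C.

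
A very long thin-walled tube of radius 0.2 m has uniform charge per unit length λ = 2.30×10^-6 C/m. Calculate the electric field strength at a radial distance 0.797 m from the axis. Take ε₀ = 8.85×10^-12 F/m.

Coaxial Gaussian cylinder, radius r = 0.797 m, length L (r > 0.2 m).
The full line charge is enclosed: λ_enc = 2.30×10^-6 C/m.
Since E is radial and uniform over the curved surface, Φ = E·2πrL = Q_enc/ε₀ = λ_enc L/ε₀.
E = |λ_enc|/(2πε₀r) = (2.30×10^-6)/(2π·8.85×10^-12·0.797) = 5.19×10^4 N/C.

E ≈ 5.19e4 N/C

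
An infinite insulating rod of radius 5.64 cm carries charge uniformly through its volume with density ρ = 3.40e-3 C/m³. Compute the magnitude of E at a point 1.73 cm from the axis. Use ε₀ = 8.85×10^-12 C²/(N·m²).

|E| ≈ 3.32e6 N/C

Take a coaxial cylindrical Gaussian surface of radius r = 1.73 cm and length L (r < R).
Charge inside radius r per length L is ρ·πr²·L, so λ_enc = ρπr² = 3.197×10^-6 C/m.
Since E is radial and uniform over the curved surface, Φ = E·2πrL = Q_enc/ε₀ = λ_enc L/ε₀.
E = |λ_enc|/(2πε₀r) = (3.197×10^-6)/(2π·8.85×10^-12·0.0173) = 3.32e6 N/C.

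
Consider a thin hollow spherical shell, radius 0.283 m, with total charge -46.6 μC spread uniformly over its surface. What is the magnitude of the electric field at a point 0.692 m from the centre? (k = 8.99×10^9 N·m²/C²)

Take a concentric spherical Gaussian surface of radius r = 0.692 m (r > 0.283 m).
The entire shell is enclosed: Q_enc = -4.66×10^-5 C.
By Gauss's law, ∮E·dA = E·4πr² = Q_enc/ε₀.
E = k|Q_enc|/r² = (8.99×10^9)(4.66×10^-5)/(0.692)² = 8.75×10^5 N/C.

E = 8.75e5 N/C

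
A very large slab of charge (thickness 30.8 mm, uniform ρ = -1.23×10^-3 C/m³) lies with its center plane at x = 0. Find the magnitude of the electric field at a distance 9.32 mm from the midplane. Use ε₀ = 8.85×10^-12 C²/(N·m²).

|E| ≈ 1.30e6 N/C

By symmetry E is perpendicular to the slab. A Gaussian pillbox from −9.32 mm to +9.32 mm (face area A) lies entirely within the slab.
Q_enc = ρ·(2x)·A and flux = 2EA, so 2EA = 2ρxA/ε₀ ⇒ E = |ρ|x/ε₀.
E = (1.23×10^-3)(0.00932)/(8.85×10^-12) = 1.30×10^6 N/C.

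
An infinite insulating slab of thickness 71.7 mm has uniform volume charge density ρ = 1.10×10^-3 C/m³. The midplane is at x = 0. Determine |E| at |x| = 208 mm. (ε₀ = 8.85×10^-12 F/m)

The point |x| = 208 mm lies outside the slab (half-thickness 0.03585 m). A symmetric pillbox spanning the full slab encloses Q_enc = ρ·d·A.
Flux = 2EA ⇒ E = |ρ|d/(2ε₀), independent of distance outside.
E = (1.10×10^-3)(0.0717)/(2·8.85×10^-12) = 4.46×10^6 N/C.

|E| ≈ 4.46×10^6 V/m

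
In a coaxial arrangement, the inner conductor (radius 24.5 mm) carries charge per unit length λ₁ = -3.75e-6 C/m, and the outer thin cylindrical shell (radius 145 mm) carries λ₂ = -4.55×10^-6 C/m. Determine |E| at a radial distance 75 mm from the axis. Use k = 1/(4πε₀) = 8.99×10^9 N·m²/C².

Choose a coaxial cylinder of radius r = 75 mm (arbitrary length L) as the Gaussian surface (between the conductors, 24.5 mm < r < 145 mm).
The shell at 145 mm lies outside the Gaussian surface, so λ_enc = λ₁ = -3.75×10^-6 C/m.
Applying ∮E·dA = Q_enc/ε₀ with the end caps contributing no flux:
E = 2k|λ_enc|/r = 2(8.99×10^9)(3.75×10^-6)/(0.075) = 8.99e5 N/C.

E = 8.99e5 V/m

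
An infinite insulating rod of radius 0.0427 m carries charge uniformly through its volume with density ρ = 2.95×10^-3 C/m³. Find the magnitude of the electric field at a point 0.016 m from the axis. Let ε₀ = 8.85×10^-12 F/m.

E = 2.67×10^6 N/C

Choose a coaxial cylinder of radius r = 0.016 m (arbitrary length L) as the Gaussian surface (r < R).
Charge inside radius r per length L is ρ·πr²·L, so λ_enc = ρπr² = 2.373×10^-6 C/m.
Applying ∮E·dA = Q_enc/ε₀ with the end caps contributing no flux:
E = |λ_enc|/(2πε₀r) = (2.373×10^-6)/(2π·8.85×10^-12·0.016) = 2.67×10^6 N/C.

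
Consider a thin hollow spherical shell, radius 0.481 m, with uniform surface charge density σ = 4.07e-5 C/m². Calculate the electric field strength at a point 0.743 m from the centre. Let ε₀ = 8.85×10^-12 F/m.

E ≈ 1.93e6 N/C

By spherical symmetry E is radial; choose a Gaussian sphere of radius r = 0.743 m (r > 0.481 m).
The entire shell is enclosed: Q_enc = σ·4πR² = (4.07×10^-5)·4π·(0.481)² = 1.183×10^-4 C.
Since E is radial and uniform over the Gaussian sphere, Φ = E·4πr² = Q_enc/ε₀.
E = |Q_enc|/(4πε₀r²) = (1.183×10^-4)/(4π·8.85×10^-12·(0.743)²) = 1.93×10^6 N/C.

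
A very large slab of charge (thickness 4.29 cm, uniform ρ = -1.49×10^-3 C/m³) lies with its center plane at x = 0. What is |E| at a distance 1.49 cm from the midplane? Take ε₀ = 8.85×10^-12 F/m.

By symmetry E is perpendicular to the slab. A Gaussian pillbox from −1.49 cm to +1.49 cm (face area A) lies entirely within the slab.
Q_enc = ρ·(2x)·A and flux = 2EA, so 2EA = 2ρxA/ε₀ ⇒ E = |ρ|x/ε₀.
E = (1.49×10^-3)(0.0149)/(8.85×10^-12) = 2.51×10^6 N/C.

E ≈ 2.51e6 N/C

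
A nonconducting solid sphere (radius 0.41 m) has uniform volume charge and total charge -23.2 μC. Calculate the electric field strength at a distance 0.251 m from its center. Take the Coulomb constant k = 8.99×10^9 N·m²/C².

|E| = 7.60×10^5 V/m

By spherical symmetry E is radial; choose a Gaussian sphere of radius r = 0.251 m (r < R).
For a uniform sphere the enclosed fraction is (r/R)³, so Q_enc = (-23.2 μC)(0.251/0.41)³ = -5.323×10^-6 C.
Applying ∮E·dA = Q_enc/ε₀ with Φ = E(4πr²):
E = k|Q_enc|/r² = (8.99×10^9)(5.323×10^-6)/(0.251)² = 7.60×10^5 N/C.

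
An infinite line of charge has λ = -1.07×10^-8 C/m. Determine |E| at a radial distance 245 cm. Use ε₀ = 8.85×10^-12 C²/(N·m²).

Coaxial Gaussian cylinder, radius r = 245 cm, length L.
Q_enc = λL, so λ_enc = -1.07×10^-8 C/m.
By Gauss's law (flux through the curved wall only), E·2πrL = λ_enc L/ε₀.
E = |λ_enc|/(2πε₀r) = (1.07×10^-8)/(2π·8.85×10^-12·2.45) = 78.5 N/C.

|E| = 78.5 N/C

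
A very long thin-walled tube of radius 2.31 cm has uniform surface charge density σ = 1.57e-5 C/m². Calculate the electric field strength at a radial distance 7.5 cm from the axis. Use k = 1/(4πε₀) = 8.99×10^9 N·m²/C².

By cylindrical symmetry E is radial; use a coaxial Gaussian cylinder of radius 7.5 cm and length L (r > 2.31 cm).
The whole shell is enclosed: λ_enc = σ·2πR = (1.57×10^-5)·2π·(0.0231) = 2.279×10^-6 C/m.
By Gauss's law (flux through the curved wall only), E·2πrL = λ_enc L/ε₀.
E = 2k|λ_enc|/r = 2(8.99×10^9)(2.279e-6)/(0.075) = 5.46×10^5 N/C.

E ≈ 5.46e5 V/m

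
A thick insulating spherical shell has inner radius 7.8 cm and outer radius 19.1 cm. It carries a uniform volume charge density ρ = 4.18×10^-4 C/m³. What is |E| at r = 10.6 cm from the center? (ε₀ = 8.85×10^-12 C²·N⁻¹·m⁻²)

Take a concentric spherical Gaussian surface of radius r = 10.6 cm (within the shell material, 7.8 cm < r < 19.1 cm).
Enclosed charge is the volume from a to r: Q_enc = (4π/3)ρ(r³ − a³) = 1.254×10^-6 C.
Applying ∮E·dA = Q_enc/ε₀ with Φ = E(4πr²):
E = |Q_enc|/(4πε₀r²) = (1.254×10^-6)/(4π·8.85×10^-12·(0.106)²) = 1.00×10^6 N/C.

E ≈ 1.00e6 N/C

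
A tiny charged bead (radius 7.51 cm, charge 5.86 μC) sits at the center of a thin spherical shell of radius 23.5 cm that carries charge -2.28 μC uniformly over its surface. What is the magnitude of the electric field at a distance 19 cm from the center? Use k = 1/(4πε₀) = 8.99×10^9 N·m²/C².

|E| ≈ 1.46×10^6 N/C

Use a concentric Gaussian sphere at r = 19 cm (between the bodies, 7.51 cm < r < 23.5 cm).
Only the inner charge is enclosed; the outer shell contributes nothing inside itself. Q_enc = 5.86 μC = 5.86e-6 C.
Since E is radial and uniform over the Gaussian sphere, Φ = E·4πr² = Q_enc/ε₀.
E = k|Q_enc|/r² = (8.99×10^9)(5.86×10^-6)/(0.19)² = 1.46e6 N/C.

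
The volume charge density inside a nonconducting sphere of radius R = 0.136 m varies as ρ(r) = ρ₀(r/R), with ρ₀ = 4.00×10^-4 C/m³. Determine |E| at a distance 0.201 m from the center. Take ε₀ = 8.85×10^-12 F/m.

Take a concentric spherical Gaussian surface of radius r = 0.201 m (r > R, all charge enclosed).
Q_enc = 4π ∫₀^R ρ₀(r'/R)^1 r'² dr' = 4πρ₀R³/4 = 3.161×10^-6 C.
By Gauss's law, ∮E·dA = E·4πr² = Q_enc/ε₀.
E = |Q_enc|/(4πε₀r²) = (3.161×10^-6)/(4π·8.85×10^-12·(0.201)²) = 7.04e5 N/C.

|E| ≈ 7.04×10^5 N/C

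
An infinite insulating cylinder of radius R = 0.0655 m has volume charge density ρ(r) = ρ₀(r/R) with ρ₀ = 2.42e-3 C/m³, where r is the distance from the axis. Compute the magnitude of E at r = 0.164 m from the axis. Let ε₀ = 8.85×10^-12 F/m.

|E| = 2.38e6 N/C

Take a coaxial cylindrical Gaussian surface of radius r = 0.164 m and length L (r > R, full charge per length enclosed).
λ_enc = 2π ∫₀^R ρ₀(r'/R)^1 r' dr' = 2πρ₀R²/3 = 2.174e-5 C/m.
Gauss's law: E·2πrL = λ_enc L/ε₀.
E = |λ_enc|/(2πε₀r) = (2.174×10^-5)/(2π·8.85×10^-12·0.164) = 2.38×10^6 N/C.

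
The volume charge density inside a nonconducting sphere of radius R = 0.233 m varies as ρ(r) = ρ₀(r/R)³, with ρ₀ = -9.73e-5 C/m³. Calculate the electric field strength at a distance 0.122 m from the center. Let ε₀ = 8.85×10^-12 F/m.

By spherical symmetry E is radial; choose a Gaussian sphere of radius r = 0.122 m (r < R).
Q_enc = ∫₀^r ρ(r')·4πr'² dr' = (4πρ₀/R³) ∫₀^r r'^5 dr' = 4πρ₀ r^6/(6·R³) = -5.312×10^-8 C.
Applying ∮E·dA = Q_enc/ε₀ with Φ = E(4πr²):
E = |Q_enc|/(4πε₀r²) = (5.312×10^-8)/(4π·8.85×10^-12·(0.122)²) = 3.21×10^4 N/C.

E = 3.21×10^4 V/m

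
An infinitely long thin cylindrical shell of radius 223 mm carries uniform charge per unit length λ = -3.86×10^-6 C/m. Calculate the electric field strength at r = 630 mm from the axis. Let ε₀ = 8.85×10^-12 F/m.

Take a coaxial cylindrical Gaussian surface of radius r = 630 mm and length L (r > 223 mm).
The full line charge is enclosed: λ_enc = -3.86e-6 C/m.
By Gauss's law (flux through the curved wall only), E·2πrL = λ_enc L/ε₀.
E = |λ_enc|/(2πε₀r) = (3.86e-6)/(2π·8.85×10^-12·0.63) = 1.10×10^5 N/C.

1.10e5 N/C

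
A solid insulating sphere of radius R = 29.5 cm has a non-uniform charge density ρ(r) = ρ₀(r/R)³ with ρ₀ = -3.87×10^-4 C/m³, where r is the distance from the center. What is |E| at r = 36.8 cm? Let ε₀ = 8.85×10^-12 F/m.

|E| ≈ 1.38×10^6 V/m

Use a concentric Gaussian sphere at r = 36.8 cm (r > R, all charge enclosed).
Q_enc = 4π ∫₀^R ρ₀(r'/R)^3 r'² dr' = 4πρ₀R³/6 = -2.081e-5 C.
Since E is radial and uniform over the Gaussian sphere, Φ = E·4πr² = Q_enc/ε₀.
E = |Q_enc|/(4πε₀r²) = (2.081×10^-5)/(4π·8.85×10^-12·(0.368)²) = 1.38e6 N/C.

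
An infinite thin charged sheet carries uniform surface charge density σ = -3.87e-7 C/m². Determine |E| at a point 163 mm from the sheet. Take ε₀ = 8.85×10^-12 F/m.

2.19e4 V/m

The symmetry is planar: E is normal to the sheet and the same magnitude on both sides. Take a pillbox straddling the sheet with end-cap area A.
Flux Φ = 2EA and Q_enc = σA, so 2EA = σA/ε₀ ⇒ E = |σ|/(2ε₀), independent of distance.
E = |σ|/(2ε₀) = (3.87e-7)/(2·8.85×10^-12) = 2.19×10^4 N/C.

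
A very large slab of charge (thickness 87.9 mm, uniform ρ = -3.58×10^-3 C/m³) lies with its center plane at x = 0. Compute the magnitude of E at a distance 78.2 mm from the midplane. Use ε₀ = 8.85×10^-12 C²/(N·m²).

The point |x| = 78.2 mm lies outside the slab (half-thickness 0.04395 m). A symmetric pillbox spanning the full slab encloses Q_enc = ρ·d·A.
Flux = 2EA ⇒ E = |ρ|d/(2ε₀), independent of distance outside.
E = (3.58×10^-3)(0.0879)/(2·8.85×10^-12) = 1.78×10^7 N/C.

|E| ≈ 1.78×10^7 V/m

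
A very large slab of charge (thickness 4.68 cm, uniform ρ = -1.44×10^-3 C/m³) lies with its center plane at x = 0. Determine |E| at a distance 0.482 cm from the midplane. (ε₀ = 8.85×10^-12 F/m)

7.84×10^5 N/C

By symmetry E is perpendicular to the slab. A Gaussian pillbox from −0.482 cm to +0.482 cm (face area A) lies entirely within the slab.
Q_enc = ρ·(2x)·A and flux = 2EA, so 2EA = 2ρxA/ε₀ ⇒ E = |ρ|x/ε₀.
E = (1.44e-3)(0.00482)/(8.85×10^-12) = 7.84×10^5 N/C.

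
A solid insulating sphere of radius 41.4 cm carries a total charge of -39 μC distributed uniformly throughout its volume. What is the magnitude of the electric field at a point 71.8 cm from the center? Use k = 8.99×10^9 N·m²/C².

By spherical symmetry E is radial; choose a Gaussian sphere of radius r = 71.8 cm (r > R, so the entire charge is enclosed).
Q_enc = -39 μC = -3.90×10^-5 C.
Applying ∮E·dA = Q_enc/ε₀ with Φ = E(4πr²):
E = k|Q_enc|/r² = (8.99×10^9)(3.90e-5)/(0.718)² = 6.80e5 N/C.

E ≈ 6.80×10^5 N/C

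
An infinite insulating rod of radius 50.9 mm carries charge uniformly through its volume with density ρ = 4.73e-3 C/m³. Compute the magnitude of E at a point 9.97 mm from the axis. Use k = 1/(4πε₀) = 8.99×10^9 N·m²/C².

Coaxial Gaussian cylinder, radius r = 9.97 mm, length L (r < R).
Charge inside radius r per length L is ρ·πr²·L, so λ_enc = ρπr² = 1.477×10^-6 C/m.
Gauss's law: E·2πrL = λ_enc L/ε₀.
E = 2k|λ_enc|/r = 2(8.99×10^9)(1.477×10^-6)/(0.00997) = 2.66×10^6 N/C.

|E| ≈ 2.66×10^6 N/C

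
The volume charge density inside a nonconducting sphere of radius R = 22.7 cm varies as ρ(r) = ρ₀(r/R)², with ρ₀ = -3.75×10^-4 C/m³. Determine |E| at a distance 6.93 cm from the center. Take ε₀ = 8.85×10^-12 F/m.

Use a concentric Gaussian sphere at r = 6.93 cm (r < R).
Q_enc = ∫₀^r ρ(r')·4πr'² dr' = (4πρ₀/R²) ∫₀^r r'^4 dr' = 4πρ₀ r^5/(5·R²) = -2.923×10^-8 C.
Gauss's law: E·4πr² = Q_enc/ε₀.
E = |Q_enc|/(4πε₀r²) = (2.923×10^-8)/(4π·8.85×10^-12·(0.0693)²) = 5.47×10^4 N/C.

|E| = 5.47e4 N/C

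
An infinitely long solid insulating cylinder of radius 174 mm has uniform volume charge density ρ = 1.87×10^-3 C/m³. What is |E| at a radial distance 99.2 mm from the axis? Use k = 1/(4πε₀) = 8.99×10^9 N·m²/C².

1.05×10^7 N/C

Coaxial Gaussian cylinder, radius r = 99.2 mm, length L (r < R).
Enclosed charge per unit length: λ_enc = ρ·πr² = (1.87×10^-3)π(0.0992)² = 5.781×10^-5 C/m.
Applying ∮E·dA = Q_enc/ε₀ with the end caps contributing no flux:
E = 2k|λ_enc|/r = 2(8.99×10^9)(5.781×10^-5)/(0.0992) = 1.05×10^7 N/C.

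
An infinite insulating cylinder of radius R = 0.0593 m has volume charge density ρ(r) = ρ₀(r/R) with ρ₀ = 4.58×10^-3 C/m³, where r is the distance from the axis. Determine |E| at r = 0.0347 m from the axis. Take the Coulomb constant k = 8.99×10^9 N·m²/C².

Choose a coaxial cylinder of radius r = 0.0347 m (arbitrary length L) as the Gaussian surface (r < R).
Integrating ρ over the cross-section to radius r: λ_enc = (2πρ₀/R) ∫₀^r r'^2 dr' = 2πρ₀ r^3/(3·R) = 6.759e-6 C/m.
Since E is radial and uniform over the curved surface, Φ = E·2πrL = Q_enc/ε₀ = λ_enc L/ε₀.
E = 2k|λ_enc|/r = 2(8.99×10^9)(6.759e-6)/(0.0347) = 3.50e6 N/C.

|E| = 3.50×10^6 V/m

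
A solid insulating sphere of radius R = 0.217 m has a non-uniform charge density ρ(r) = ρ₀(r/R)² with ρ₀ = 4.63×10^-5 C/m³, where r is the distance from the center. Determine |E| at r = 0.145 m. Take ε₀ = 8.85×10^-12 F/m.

Take a concentric spherical Gaussian surface of radius r = 0.145 m (r < R).
Integrate the density: Q_enc = 4π ∫₀^r ρ₀(r'/R)^2 r'² dr' = 4πρ₀ r^5/(5·R²) = 1.584×10^-7 C.
Since E is radial and uniform over the Gaussian sphere, Φ = E·4πr² = Q_enc/ε₀.
E = |Q_enc|/(4πε₀r²) = (1.584×10^-7)/(4π·8.85×10^-12·(0.145)²) = 6.77×10^4 N/C.

6.77×10^4 V/m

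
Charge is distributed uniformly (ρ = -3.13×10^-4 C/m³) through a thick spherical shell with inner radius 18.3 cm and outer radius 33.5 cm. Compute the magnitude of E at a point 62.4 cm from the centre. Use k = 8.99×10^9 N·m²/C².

E = 9.53e5 N/C

Symmetry ⇒ E = E(r) r̂. Gaussian sphere of radius r = 62.4 cm (r > 33.5 cm, enclosing the whole shell).
Q_enc = ρ·(4π/3)(b³ − a³) = (-3.13e-4)·(4π/3)·((0.335)³ − (0.183)³) = -4.126×10^-5 C.
By Gauss's law, ∮E·dA = E·4πr² = Q_enc/ε₀.
E = k|Q_enc|/r² = (8.99×10^9)(4.126×10^-5)/(0.624)² = 9.53×10^5 N/C.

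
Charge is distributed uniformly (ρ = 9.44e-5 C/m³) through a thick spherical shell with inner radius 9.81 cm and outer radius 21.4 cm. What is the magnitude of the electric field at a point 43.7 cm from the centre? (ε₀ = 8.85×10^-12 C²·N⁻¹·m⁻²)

Take a concentric spherical Gaussian surface of radius r = 43.7 cm (r > 21.4 cm, enclosing the whole shell).
Q_enc = ρ·(4π/3)(b³ − a³) = (9.44e-5)·(4π/3)·((0.214)³ − (0.0981)³) = 3.502×10^-6 C.
Applying ∮E·dA = Q_enc/ε₀ with Φ = E(4πr²):
E = |Q_enc|/(4πε₀r²) = (3.502×10^-6)/(4π·8.85×10^-12·(0.437)²) = 1.65×10^5 N/C.

|E| = 1.65×10^5 N/C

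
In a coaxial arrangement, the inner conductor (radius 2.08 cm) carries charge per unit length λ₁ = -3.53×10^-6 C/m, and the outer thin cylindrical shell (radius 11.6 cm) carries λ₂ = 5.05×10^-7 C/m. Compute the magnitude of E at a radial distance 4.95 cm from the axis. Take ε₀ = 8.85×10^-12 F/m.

|E| ≈ 1.28e6 V/m

Take a coaxial cylindrical Gaussian surface of radius r = 4.95 cm and length L (between the conductors, 2.08 cm < r < 11.6 cm).
Only the inner wire is enclosed; the outer shell contributes nothing inside itself. λ_enc = λ₁ = -3.53×10^-6 C/m.
By Gauss's law (flux through the curved wall only), E·2πrL = λ_enc L/ε₀.
E = |λ_enc|/(2πε₀r) = (3.53e-6)/(2π·8.85×10^-12·0.0495) = 1.28×10^6 N/C.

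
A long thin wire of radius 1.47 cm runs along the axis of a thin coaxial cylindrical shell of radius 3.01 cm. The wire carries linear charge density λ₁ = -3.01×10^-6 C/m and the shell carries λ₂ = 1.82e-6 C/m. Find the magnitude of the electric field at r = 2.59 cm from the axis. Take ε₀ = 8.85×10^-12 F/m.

Coaxial Gaussian cylinder, radius r = 2.59 cm, length L (between the conductors, 1.47 cm < r < 3.01 cm).
Only the inner wire is enclosed; the outer shell contributes nothing inside itself. λ_enc = λ₁ = -3.01×10^-6 C/m.
By Gauss's law (flux through the curved wall only), E·2πrL = λ_enc L/ε₀.
E = |λ_enc|/(2πε₀r) = (3.01×10^-6)/(2π·8.85×10^-12·0.0259) = 2.09e6 N/C.

2.09×10^6 N/C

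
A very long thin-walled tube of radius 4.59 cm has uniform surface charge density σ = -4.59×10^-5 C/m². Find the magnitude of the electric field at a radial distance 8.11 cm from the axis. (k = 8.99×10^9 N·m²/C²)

Coaxial Gaussian cylinder, radius r = 8.11 cm, length L (r > 4.59 cm).
The whole shell is enclosed: λ_enc = σ·2πR = (-4.59e-5)·2π·(0.0459) = -1.324×10^-5 C/m.
Since E is radial and uniform over the curved surface, Φ = E·2πrL = Q_enc/ε₀ = λ_enc L/ε₀.
E = 2k|λ_enc|/r = 2(8.99×10^9)(1.324×10^-5)/(0.0811) = 2.93×10^6 N/C.

|E| ≈ 2.93e6 N/C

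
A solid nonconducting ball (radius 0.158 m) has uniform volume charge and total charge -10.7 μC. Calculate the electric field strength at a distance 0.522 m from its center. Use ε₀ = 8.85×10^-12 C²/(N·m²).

Use a concentric Gaussian sphere at r = 0.522 m (r > R, so the entire charge is enclosed).
Q_enc = -10.7 μC = -1.07e-5 C.
Since E is radial and uniform over the Gaussian sphere, Φ = E·4πr² = Q_enc/ε₀.
E = |Q_enc|/(4πε₀r²) = (1.07×10^-5)/(4π·8.85×10^-12·(0.522)²) = 3.53×10^5 N/C.

E = 3.53×10^5 V/m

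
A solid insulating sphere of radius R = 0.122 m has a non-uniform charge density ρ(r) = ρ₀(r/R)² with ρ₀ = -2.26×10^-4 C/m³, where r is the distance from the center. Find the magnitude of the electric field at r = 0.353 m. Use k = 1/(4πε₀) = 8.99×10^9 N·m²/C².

Use a concentric Gaussian sphere at r = 0.353 m (r > R, all charge enclosed).
Q_enc = 4π ∫₀^R ρ₀(r'/R)^2 r'² dr' = 4πρ₀R³/5 = -1.031×10^-6 C.
Gauss's law: E·4πr² = Q_enc/ε₀.
E = k|Q_enc|/r² = (8.99×10^9)(1.031×10^-6)/(0.353)² = 7.44e4 N/C.

E = 7.44e4 V/m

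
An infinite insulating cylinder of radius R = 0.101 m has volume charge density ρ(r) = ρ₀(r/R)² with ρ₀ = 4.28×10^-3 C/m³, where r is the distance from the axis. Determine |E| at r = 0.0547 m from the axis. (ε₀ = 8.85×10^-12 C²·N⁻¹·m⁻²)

E = 1.94×10^6 N/C

Take a coaxial cylindrical Gaussian surface of radius r = 0.0547 m and length L (r < R).
λ_enc = ∫₀^r ρ(r')·2πr' dr' = (2πρ₀/R²)·r^4/4 = 5.90×10^-6 C/m.
Gauss's law: E·2πrL = λ_enc L/ε₀.
E = |λ_enc|/(2πε₀r) = (5.90×10^-6)/(2π·8.85×10^-12·0.0547) = 1.94×10^6 N/C.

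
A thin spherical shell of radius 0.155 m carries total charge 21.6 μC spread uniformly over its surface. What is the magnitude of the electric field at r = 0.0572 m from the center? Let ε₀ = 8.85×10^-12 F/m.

Take a concentric spherical Gaussian surface of radius r = 0.0572 m (inside the shell, r < 0.155 m).
No charge lies within this surface, so Q_enc = 0 and Gauss's law gives E·4πr² = 0 ⇒ E = 0.

E = 0 (no enclosed charge)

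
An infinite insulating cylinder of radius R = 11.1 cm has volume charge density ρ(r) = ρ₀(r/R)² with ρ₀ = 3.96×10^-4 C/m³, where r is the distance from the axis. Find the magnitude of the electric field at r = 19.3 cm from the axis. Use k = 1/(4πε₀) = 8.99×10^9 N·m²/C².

By cylindrical symmetry E is radial; use a coaxial Gaussian cylinder of radius 19.3 cm and length L (r > R, full charge per length enclosed).
λ_enc = 2π ∫₀^R ρ₀(r'/R)^2 r' dr' = 2πρ₀R²/4 = 7.664×10^-6 C/m.
Gauss's law: E·2πrL = λ_enc L/ε₀.
E = 2k|λ_enc|/r = 2(8.99×10^9)(7.664×10^-6)/(0.193) = 7.14×10^5 N/C.

E = 7.14×10^5 N/C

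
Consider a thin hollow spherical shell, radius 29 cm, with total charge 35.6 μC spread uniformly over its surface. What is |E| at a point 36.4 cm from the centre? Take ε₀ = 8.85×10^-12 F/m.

By spherical symmetry E is radial; choose a Gaussian sphere of radius r = 36.4 cm (r > 29 cm).
The entire shell is enclosed: Q_enc = 3.56×10^-5 C.
Gauss's law: E·4πr² = Q_enc/ε₀.
E = |Q_enc|/(4πε₀r²) = (3.56×10^-5)/(4π·8.85×10^-12·(0.364)²) = 2.42×10^6 N/C.

|E| ≈ 2.42e6 N/C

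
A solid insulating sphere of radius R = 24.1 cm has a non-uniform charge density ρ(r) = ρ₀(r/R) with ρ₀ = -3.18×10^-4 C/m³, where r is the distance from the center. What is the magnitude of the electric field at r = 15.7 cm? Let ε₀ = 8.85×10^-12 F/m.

|E| = 9.19×10^5 N/C

By spherical symmetry E is radial; choose a Gaussian sphere of radius r = 15.7 cm (r < R).
Integrate the density: Q_enc = 4π ∫₀^r ρ₀(r'/R)^1 r'² dr' = 4πρ₀ r^4/(4·R) = -2.519×10^-6 C.
Applying ∮E·dA = Q_enc/ε₀ with Φ = E(4πr²):
E = |Q_enc|/(4πε₀r²) = (2.519×10^-6)/(4π·8.85×10^-12·(0.157)²) = 9.19e5 N/C.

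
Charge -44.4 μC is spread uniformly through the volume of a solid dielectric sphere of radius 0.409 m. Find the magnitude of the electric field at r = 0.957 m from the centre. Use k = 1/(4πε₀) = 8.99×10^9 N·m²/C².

E ≈ 4.36×10^5 N/C

Use a concentric Gaussian sphere at r = 0.957 m (r > R, so the entire charge is enclosed).
Q_enc = -44.4 μC = -4.44×10^-5 C.
Since E is radial and uniform over the Gaussian sphere, Φ = E·4πr² = Q_enc/ε₀.
E = k|Q_enc|/r² = (8.99×10^9)(4.44×10^-5)/(0.957)² = 4.36×10^5 N/C.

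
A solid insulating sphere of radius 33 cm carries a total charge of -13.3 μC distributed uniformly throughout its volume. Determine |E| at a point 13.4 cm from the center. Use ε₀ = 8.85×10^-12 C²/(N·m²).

E = 4.46e5 N/C

Take a concentric spherical Gaussian surface of radius r = 13.4 cm (r < R).
Only the charge within r is enclosed: Q_enc = Q·(r/R)³ = (-13.3 μC)·(13.4 cm/33 cm)³ = -8.905e-7 C.
Gauss's law: E·4πr² = Q_enc/ε₀.
E = |Q_enc|/(4πε₀r²) = (8.905×10^-7)/(4π·8.85×10^-12·(0.134)²) = 4.46×10^5 N/C.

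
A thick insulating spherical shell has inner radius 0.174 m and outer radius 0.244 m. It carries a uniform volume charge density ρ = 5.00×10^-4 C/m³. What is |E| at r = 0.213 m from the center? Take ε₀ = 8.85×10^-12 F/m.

|E| ≈ 1.82×10^6 N/C

By spherical symmetry E is radial; choose a Gaussian sphere of radius r = 0.213 m (within the shell material, 0.174 m < r < 0.244 m).
Enclosed charge is the volume from a to r: Q_enc = (4π/3)ρ(r³ − a³) = 9.206×10^-6 C.
Applying ∮E·dA = Q_enc/ε₀ with Φ = E(4πr²):
E = |Q_enc|/(4πε₀r²) = (9.206×10^-6)/(4π·8.85×10^-12·(0.213)²) = 1.82×10^6 N/C.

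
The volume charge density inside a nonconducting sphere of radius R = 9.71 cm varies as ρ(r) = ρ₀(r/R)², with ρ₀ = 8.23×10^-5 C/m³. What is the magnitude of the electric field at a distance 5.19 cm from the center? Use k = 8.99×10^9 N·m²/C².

|E| = 2.76×10^4 N/C

Take a concentric spherical Gaussian surface of radius r = 5.19 cm (r < R).
Q_enc = ∫₀^r ρ(r')·4πr'² dr' = (4πρ₀/R²) ∫₀^r r'^4 dr' = 4πρ₀ r^5/(5·R²) = 8.261×10^-9 C.
Gauss's law: E·4πr² = Q_enc/ε₀.
E = k|Q_enc|/r² = (8.99×10^9)(8.261×10^-9)/(0.0519)² = 2.76×10^4 N/C.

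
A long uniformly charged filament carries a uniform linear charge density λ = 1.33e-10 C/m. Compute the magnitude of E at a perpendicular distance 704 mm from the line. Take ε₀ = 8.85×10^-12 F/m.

|E| = 3.4 V/m

Coaxial Gaussian cylinder, radius r = 704 mm, length L.
Q_enc = λL, so λ_enc = 1.33×10^-10 C/m.
Gauss's law: E·2πrL = λ_enc L/ε₀.
E = |λ_enc|/(2πε₀r) = (1.33×10^-10)/(2π·8.85×10^-12·0.704) = 3.4 N/C.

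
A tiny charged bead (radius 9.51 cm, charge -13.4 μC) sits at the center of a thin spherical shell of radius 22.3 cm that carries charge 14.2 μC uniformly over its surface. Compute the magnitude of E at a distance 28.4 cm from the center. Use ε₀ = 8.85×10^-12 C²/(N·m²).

|E| = 8.92e4 N/C

Symmetry ⇒ E = E(r) r̂. Gaussian sphere of radius r = 28.4 cm (r > 22.3 cm, enclosing both).
Q_enc = (-13.4 μC) + (14.2 μC) = 8.00×10^-7 C.
Applying ∮E·dA = Q_enc/ε₀ with Φ = E(4πr²):
E = |Q_enc|/(4πε₀r²) = (8.00×10^-7)/(4π·8.85×10^-12·(0.284)²) = 8.92×10^4 N/C.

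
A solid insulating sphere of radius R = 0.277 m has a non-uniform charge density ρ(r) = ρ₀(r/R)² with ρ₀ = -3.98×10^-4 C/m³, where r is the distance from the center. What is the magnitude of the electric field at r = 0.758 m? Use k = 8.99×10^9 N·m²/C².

Symmetry ⇒ E = E(r) r̂. Gaussian sphere of radius r = 0.758 m (r > R, all charge enclosed).
Q_enc = 4π ∫₀^R ρ₀(r'/R)^2 r'² dr' = 4πρ₀R³/5 = -2.126×10^-5 C.
Since E is radial and uniform over the Gaussian sphere, Φ = E·4πr² = Q_enc/ε₀.
E = k|Q_enc|/r² = (8.99×10^9)(2.126×10^-5)/(0.758)² = 3.33×10^5 N/C.

E = 3.33×10^5 N/C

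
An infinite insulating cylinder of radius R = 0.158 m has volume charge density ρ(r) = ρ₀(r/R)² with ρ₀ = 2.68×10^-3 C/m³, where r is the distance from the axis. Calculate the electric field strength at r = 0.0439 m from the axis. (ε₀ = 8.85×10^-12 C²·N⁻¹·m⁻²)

|E| = 2.57e5 N/C

Coaxial Gaussian cylinder, radius r = 0.0439 m, length L (r < R).
Integrating ρ over the cross-section to radius r: λ_enc = (2πρ₀/R²) ∫₀^r r'^3 dr' = 2πρ₀ r^4/(4·R²) = 6.263e-7 C/m.
By Gauss's law (flux through the curved wall only), E·2πrL = λ_enc L/ε₀.
E = |λ_enc|/(2πε₀r) = (6.263×10^-7)/(2π·8.85×10^-12·0.0439) = 2.57e5 N/C.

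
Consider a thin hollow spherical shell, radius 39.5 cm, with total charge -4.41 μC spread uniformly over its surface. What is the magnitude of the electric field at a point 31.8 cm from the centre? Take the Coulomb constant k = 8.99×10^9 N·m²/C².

By spherical symmetry E is radial; choose a Gaussian sphere of radius r = 31.8 cm (inside the shell, r < 39.5 cm).
No charge lies within this surface, so Q_enc = 0 and Gauss's law gives E·4πr² = 0 ⇒ E = 0.

E = 0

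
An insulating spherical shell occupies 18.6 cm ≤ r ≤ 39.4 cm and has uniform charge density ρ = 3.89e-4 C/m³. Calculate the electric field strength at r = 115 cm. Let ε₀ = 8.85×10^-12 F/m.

Take a concentric spherical Gaussian surface of radius r = 115 cm (r > 39.4 cm, enclosing the whole shell).
Q_enc = ρ·(4π/3)(b³ − a³) = (3.89e-4)·(4π/3)·((0.394)³ − (0.186)³) = 8.918×10^-5 C.
By Gauss's law, ∮E·dA = E·4πr² = Q_enc/ε₀.
E = |Q_enc|/(4πε₀r²) = (8.918e-5)/(4π·8.85×10^-12·(1.15)²) = 6.06×10^5 N/C.

6.06×10^5 N/C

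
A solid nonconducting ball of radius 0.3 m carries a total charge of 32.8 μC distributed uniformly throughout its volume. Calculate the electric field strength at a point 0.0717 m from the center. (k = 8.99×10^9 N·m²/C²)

E = 7.83×10^5 N/C

Use a concentric Gaussian sphere at r = 0.0717 m (r < R).
Only the charge within r is enclosed: Q_enc = Q·(r/R)³ = (32.8 μC)·(0.0717 m/0.3 m)³ = 4.478×10^-7 C.
Gauss's law: E·4πr² = Q_enc/ε₀.
E = k|Q_enc|/r² = (8.99×10^9)(4.478e-7)/(0.0717)² = 7.83e5 N/C.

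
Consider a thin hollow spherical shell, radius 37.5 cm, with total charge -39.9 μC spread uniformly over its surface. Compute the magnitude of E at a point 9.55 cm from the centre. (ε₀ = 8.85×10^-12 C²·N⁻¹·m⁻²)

E = 0 (no enclosed charge)

By spherical symmetry E is radial; choose a Gaussian sphere of radius r = 9.55 cm (inside the shell, r < 37.5 cm).
All the charge is outside the Gaussian surface: Q_enc = 0, hence E = 0 everywhere inside the shell.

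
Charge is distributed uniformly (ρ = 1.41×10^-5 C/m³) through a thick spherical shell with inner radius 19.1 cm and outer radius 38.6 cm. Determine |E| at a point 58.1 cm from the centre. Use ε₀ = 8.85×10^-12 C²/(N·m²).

By spherical symmetry E is radial; choose a Gaussian sphere of radius r = 58.1 cm (r > 38.6 cm, enclosing the whole shell).
Q_enc = ρ·(4π/3)(b³ − a³) = (1.41e-5)·(4π/3)·((0.386)³ − (0.191)³) = 2.985×10^-6 C.
Gauss's law: E·4πr² = Q_enc/ε₀.
E = |Q_enc|/(4πε₀r²) = (2.985×10^-6)/(4π·8.85×10^-12·(0.581)²) = 7.95e4 N/C.

E ≈ 7.95e4 V/m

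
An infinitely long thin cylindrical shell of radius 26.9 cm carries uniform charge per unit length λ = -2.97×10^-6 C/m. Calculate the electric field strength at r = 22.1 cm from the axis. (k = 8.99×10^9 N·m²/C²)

E = 0 (no enclosed charge)

By cylindrical symmetry E is radial; use a coaxial Gaussian cylinder of radius 22.1 cm and length L (r < 26.9 cm, inside the shell).
No charge is enclosed, so Gauss's law gives E·2πrL = 0 ⇒ E = 0.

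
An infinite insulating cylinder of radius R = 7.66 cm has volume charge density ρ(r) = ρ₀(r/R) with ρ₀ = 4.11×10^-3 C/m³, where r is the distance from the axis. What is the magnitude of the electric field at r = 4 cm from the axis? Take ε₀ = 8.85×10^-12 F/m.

Choose a coaxial cylinder of radius r = 4 cm (arbitrary length L) as the Gaussian surface (r < R).
Integrating ρ over the cross-section to radius r: λ_enc = (2πρ₀/R) ∫₀^r r'^2 dr' = 2πρ₀ r^3/(3·R) = 7.192×10^-6 C/m.
Gauss's law: E·2πrL = λ_enc L/ε₀.
E = |λ_enc|/(2πε₀r) = (7.192e-6)/(2π·8.85×10^-12·0.04) = 3.23×10^6 N/C.

E ≈ 3.23×10^6 N/C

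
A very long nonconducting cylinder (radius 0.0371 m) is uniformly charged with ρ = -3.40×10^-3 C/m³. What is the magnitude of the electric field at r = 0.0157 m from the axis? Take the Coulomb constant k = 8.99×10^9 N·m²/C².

Take a coaxial cylindrical Gaussian surface of radius r = 0.0157 m and length L (r < R).
Enclosed charge per unit length: λ_enc = ρ·πr² = (-3.40e-3)π(0.0157)² = -2.633×10^-6 C/m.
Applying ∮E·dA = Q_enc/ε₀ with the end caps contributing no flux:
E = 2k|λ_enc|/r = 2(8.99×10^9)(2.633×10^-6)/(0.0157) = 3.02×10^6 N/C.

3.02×10^6 N/C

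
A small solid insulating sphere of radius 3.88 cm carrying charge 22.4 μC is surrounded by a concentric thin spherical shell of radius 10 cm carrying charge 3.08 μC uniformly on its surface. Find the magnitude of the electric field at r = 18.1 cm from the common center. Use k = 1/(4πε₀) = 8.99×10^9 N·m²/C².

Symmetry ⇒ E = E(r) r̂. Gaussian sphere of radius r = 18.1 cm (r > 10 cm, enclosing both).
Q_enc = (22.4 μC) + (3.08 μC) = 2.548×10^-5 C.
Gauss's law: E·4πr² = Q_enc/ε₀.
E = k|Q_enc|/r² = (8.99×10^9)(2.548×10^-5)/(0.181)² = 6.99e6 N/C.

E = 6.99×10^6 N/C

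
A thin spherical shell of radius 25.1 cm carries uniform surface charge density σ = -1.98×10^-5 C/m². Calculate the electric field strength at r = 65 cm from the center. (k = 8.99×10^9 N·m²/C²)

|E| = 3.34×10^5 V/m

Use a concentric Gaussian sphere at r = 65 cm (r > 25.1 cm).
The entire shell is enclosed: Q_enc = σ·4πR² = (-1.98×10^-5)·4π·(0.251)² = -1.568×10^-5 C.
Applying ∮E·dA = Q_enc/ε₀ with Φ = E(4πr²):
E = k|Q_enc|/r² = (8.99×10^9)(1.568e-5)/(0.65)² = 3.34e5 N/C.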